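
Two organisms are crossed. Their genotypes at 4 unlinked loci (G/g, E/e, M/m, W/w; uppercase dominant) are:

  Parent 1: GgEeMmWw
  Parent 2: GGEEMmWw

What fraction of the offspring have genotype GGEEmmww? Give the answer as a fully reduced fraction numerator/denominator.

GgEeMmWw gametes: GEMW×1, GEMw×1, GEmW×1, GEmw×1, GeMW×1, GeMw×1, GemW×1, Gemw×1, gEMW×1, gEMw×1, gEmW×1, gEmw×1, geMW×1, geMw×1, gemW×1, gemw×1
GGEEMmWw gametes: GEMW×4, GEMw×4, GEmW×4, GEmw×4
GgEeMmWw×GGEEMmWw grid (16·16=256): GGEEMMWW=4 GGEEMMWw=8 GGEEMMww=4 GGEEMmWW=8 GGEEMmWw=16 GGEEMmww=8 GGEEmmWW=4 GGEEmmWw=8 GGEEmmww=4 GGEeMMWW=4 GGEeMMWw=8 GGEeMMww=4 GGEeMmWW=8 GGEeMmWw=16 GGEeMmww=8 GGEemmWW=4 GGEemmWw=8 GGEemmww=4 GgEEMMWW=4 GgEEMMWw=8 GgEEMMww=4 GgEEMmWW=8 GgEEMmWw=16 GgEEMmww=8 GgEEmmWW=4 GgEEmmWw=8 GgEEmmww=4 GgEeMMWW=4 GgEeMMWw=8 GgEeMMww=4 GgEeMmWW=8 GgEeMmWw=16 GgEeMmww=8 GgEemmWW=4 GgEemmWw=8 GgEemmww=4
GGEEmmww hits 4/256; gcd=4; 4÷4/256÷4 = 1/64

P(GGEEmmww) = 1/64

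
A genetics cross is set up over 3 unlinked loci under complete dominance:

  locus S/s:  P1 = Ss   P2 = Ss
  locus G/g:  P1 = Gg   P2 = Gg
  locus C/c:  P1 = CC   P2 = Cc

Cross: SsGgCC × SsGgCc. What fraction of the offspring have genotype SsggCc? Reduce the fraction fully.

SsGgCC gametes: SGC×2, SgC×2, sGC×2, sgC×2
SsGgCc gametes: SGC×1, SGc×1, SgC×1, Sgc×1, sGC×1, sGc×1, sgC×1, sgc×1
SsGgCC×SsGgCc grid (8·8=64): SSGGCC=2 SSGGCc=2 SSGgCC=4 SSGgCc=4 SSggCC=2 SSggCc=2 SsGGCC=4 SsGGCc=4 SsGgCC=8 SsGgCc=8 SsggCC=4 SsggCc=4 ssGGCC=2 ssGGCc=2 ssGgCC=4 ssGgCc=4 ssggCC=2 ssggCc=2
SsggCc hits 4/64; gcd=4; 4÷4/64÷4 = 1/16

P(SsggCc) = 1/16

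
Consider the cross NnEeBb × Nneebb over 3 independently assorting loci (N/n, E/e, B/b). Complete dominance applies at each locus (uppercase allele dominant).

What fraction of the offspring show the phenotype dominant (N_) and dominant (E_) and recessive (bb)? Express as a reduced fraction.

P(N_ E_ bb) = 3/16

NnEeBb gametes: NEB×1, NEb×1, NeB×1, Neb×1, nEB×1, nEb×1, neB×1, neb×1
Nneebb gametes: Neb×4, neb×4
NnEeBb×Nneebb grid (8·8=64): NNEeBb=4 NNEebb=4 NNeeBb=4 NNeebb=4 NnEeBb=8 NnEebb=8 NneeBb=8 Nneebb=8 nnEeBb=4 nnEebb=4 nneeBb=4 nneebb=4
N_ E_ bb hits 12/64; gcd=4; 12÷4/64÷4 = 3/16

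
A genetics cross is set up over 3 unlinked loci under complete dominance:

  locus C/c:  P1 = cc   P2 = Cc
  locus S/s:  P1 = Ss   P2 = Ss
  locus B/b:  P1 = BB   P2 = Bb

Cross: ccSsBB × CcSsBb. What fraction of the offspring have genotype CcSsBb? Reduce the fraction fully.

P(CcSsBb) = 1/8

ccSsBB gametes: cSB×4, csB×4
CcSsBb gametes: CSB×1, CSb×1, CsB×1, Csb×1, cSB×1, cSb×1, csB×1, csb×1
ccSsBB×CcSsBb grid (8·8=64): CcSSBB=4 CcSSBb=4 CcSsBB=8 CcSsBb=8 CcssBB=4 CcssBb=4 ccSSBB=4 ccSSBb=4 ccSsBB=8 ccSsBb=8 ccssBB=4 ccssBb=4
CcSsBb hits 8/64; gcd=8; 8÷8/64÷8 = 1/8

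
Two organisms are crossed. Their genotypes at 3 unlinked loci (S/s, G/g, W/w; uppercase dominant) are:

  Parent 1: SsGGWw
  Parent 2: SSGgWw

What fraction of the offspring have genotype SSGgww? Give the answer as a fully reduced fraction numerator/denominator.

SsGGWw gametes: SGW×2, SGw×2, sGW×2, sGw×2
SSGgWw gametes: SGW×2, SGw×2, SgW×2, Sgw×2
SsGGWw×SSGgWw grid (8·8=64): SSGGWW=4 SSGGWw=8 SSGGww=4 SSGgWW=4 SSGgWw=8 SSGgww=4 SsGGWW=4 SsGGWw=8 SsGGww=4 SsGgWW=4 SsGgWw=8 SsGgww=4
SSGgww hits 4/64; gcd=4; 4÷4/64÷4 = 1/16

P(SSGgww) = 1/16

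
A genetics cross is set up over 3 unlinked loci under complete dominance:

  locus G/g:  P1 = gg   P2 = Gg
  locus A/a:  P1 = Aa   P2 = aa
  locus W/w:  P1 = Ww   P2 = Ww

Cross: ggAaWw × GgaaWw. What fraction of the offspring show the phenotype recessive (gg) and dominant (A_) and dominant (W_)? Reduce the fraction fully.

ggAaWw gametes: gAW×2, gAw×2, gaW×2, gaw×2
GgaaWw gametes: GaW×2, Gaw×2, gaW×2, gaw×2
ggAaWw×GgaaWw grid (8·8=64): GgAaWW=4 GgAaWw=8 GgAaww=4 GgaaWW=4 GgaaWw=8 Ggaaww=4 ggAaWW=4 ggAaWw=8 ggAaww=4 ggaaWW=4 ggaaWw=8 ggaaww=4
gg A_ W_ hits 12/64; gcd=4; 12÷4/64÷4 = 3/16

P(gg A_ W_) = 3/16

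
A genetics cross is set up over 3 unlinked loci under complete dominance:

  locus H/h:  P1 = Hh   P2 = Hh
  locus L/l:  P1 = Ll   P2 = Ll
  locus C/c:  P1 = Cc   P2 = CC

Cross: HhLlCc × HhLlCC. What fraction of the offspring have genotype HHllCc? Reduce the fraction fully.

HhLlCc gametes: HLC×1, HLc×1, HlC×1, Hlc×1, hLC×1, hLc×1, hlC×1, hlc×1
HhLlCC gametes: HLC×2, HlC×2, hLC×2, hlC×2
HhLlCc×HhLlCC grid (8·8=64): HHLLCC=2 HHLLCc=2 HHLlCC=4 HHLlCc=4 HHllCC=2 HHllCc=2 HhLLCC=4 HhLLCc=4 HhLlCC=8 HhLlCc=8 HhllCC=4 HhllCc=4 hhLLCC=2 hhLLCc=2 hhLlCC=4 hhLlCc=4 hhllCC=2 hhllCc=2
HHllCc hits 2/64; gcd=2; 2÷2/64÷2 = 1/32

P(HHllCc) = 1/32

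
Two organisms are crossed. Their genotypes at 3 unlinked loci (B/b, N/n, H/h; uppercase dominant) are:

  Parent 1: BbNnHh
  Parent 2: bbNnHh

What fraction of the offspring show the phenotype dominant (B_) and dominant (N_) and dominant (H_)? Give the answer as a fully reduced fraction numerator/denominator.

P(B_ N_ H_) = 9/32

BbNnHh gametes: BNH×1, BNh×1, BnH×1, Bnh×1, bNH×1, bNh×1, bnH×1, bnh×1
bbNnHh gametes: bNH×2, bNh×2, bnH×2, bnh×2
BbNnHh×bbNnHh grid (8·8=64): BbNNHH=2 BbNNHh=4 BbNNhh=2 BbNnHH=4 BbNnHh=8 BbNnhh=4 BbnnHH=2 BbnnHh=4 Bbnnhh=2 bbNNHH=2 bbNNHh=4 bbNNhh=2 bbNnHH=4 bbNnHh=8 bbNnhh=4 bbnnHH=2 bbnnHh=4 bbnnhh=2
B_ N_ H_ hits 18/64; gcd=2; 18÷2/64÷2 = 9/32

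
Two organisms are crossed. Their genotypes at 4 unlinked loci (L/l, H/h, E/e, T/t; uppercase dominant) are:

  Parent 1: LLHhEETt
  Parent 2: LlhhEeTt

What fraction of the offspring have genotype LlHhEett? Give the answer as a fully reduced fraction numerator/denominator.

P(LlHhEett) = 1/32

LLHhEETt gametes: LHET×4, LHEt×4, LhET×4, LhEt×4
LlhhEeTt gametes: LhET×2, LhEt×2, LheT×2, Lhet×2, lhET×2, lhEt×2, lheT×2, lhet×2
LLHhEETt×LlhhEeTt grid (16·16=256): LLHhEETT=8 LLHhEETt=16 LLHhEEtt=8 LLHhEeTT=8 LLHhEeTt=16 LLHhEett=8 LLhhEETT=8 LLhhEETt=16 LLhhEEtt=8 LLhhEeTT=8 LLhhEeTt=16 LLhhEett=8 LlHhEETT=8 LlHhEETt=16 LlHhEEtt=8 LlHhEeTT=8 LlHhEeTt=16 LlHhEett=8 LlhhEETT=8 LlhhEETt=16 LlhhEEtt=8 LlhhEeTT=8 LlhhEeTt=16 LlhhEett=8
LlHhEett hits 8/256; gcd=8; 8÷8/256÷8 = 1/32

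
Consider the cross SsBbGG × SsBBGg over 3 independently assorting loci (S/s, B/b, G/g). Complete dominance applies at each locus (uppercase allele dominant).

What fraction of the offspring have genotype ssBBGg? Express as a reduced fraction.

P(ssBBGg) = 1/16

SsBbGG gametes: SBG×2, SbG×2, sBG×2, sbG×2
SsBBGg gametes: SBG×2, SBg×2, sBG×2, sBg×2
SsBbGG×SsBBGg grid (8·8=64): SSBBGG=4 SSBBGg=4 SSBbGG=4 SSBbGg=4 SsBBGG=8 SsBBGg=8 SsBbGG=8 SsBbGg=8 ssBBGG=4 ssBBGg=4 ssBbGG=4 ssBbGg=4
ssBBGg hits 4/64; gcd=4; 4÷4/64÷4 = 1/16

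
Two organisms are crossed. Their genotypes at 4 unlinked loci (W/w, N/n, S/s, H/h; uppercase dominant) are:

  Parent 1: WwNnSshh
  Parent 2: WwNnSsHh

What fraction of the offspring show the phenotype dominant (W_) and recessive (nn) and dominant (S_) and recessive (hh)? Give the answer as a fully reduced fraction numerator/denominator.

WwNnSshh gametes: WNSh×2, WNsh×2, WnSh×2, Wnsh×2, wNSh×2, wNsh×2, wnSh×2, wnsh×2
WwNnSsHh gametes: WNSH×1, WNSh×1, WNsH×1, WNsh×1, WnSH×1, WnSh×1, WnsH×1, Wnsh×1, wNSH×1, wNSh×1, wNsH×1, wNsh×1, wnSH×1, wnSh×1, wnsH×1, wnsh×1
WwNnSshh×WwNnSsHh grid (16·16=256): WWNNSSHh=2 WWNNSShh=2 WWNNSsHh=4 WWNNSshh=4 WWNNssHh=2 WWNNsshh=2 WWNnSSHh=4 WWNnSShh=4 WWNnSsHh=8 WWNnSshh=8 WWNnssHh=4 WWNnsshh=4 WWnnSSHh=2 WWnnSShh=2 WWnnSsHh=4 WWnnSshh=4 WWnnssHh=2 WWnnsshh=2 WwNNSSHh=4 WwNNSShh=4 WwNNSsHh=8 WwNNSshh=8 WwNNssHh=4 WwNNsshh=4 WwNnSSHh=8 WwNnSShh=8 WwNnSsHh=16 WwNnSshh=16 WwNnssHh=8 WwNnsshh=8 WwnnSSHh=4 WwnnSShh=4 WwnnSsHh=8 WwnnSshh=8 WwnnssHh=4 Wwnnsshh=4 wwNNSSHh=2 wwNNSShh=2 wwNNSsHh=4 wwNNSshh=4 wwNNssHh=2 wwNNsshh=2 wwNnSSHh=4 wwNnSShh=4 wwNnSsHh=8 wwNnSshh=8 wwNnssHh=4 wwNnsshh=4 wwnnSSHh=2 wwnnSShh=2 wwnnSsHh=4 wwnnSshh=4 wwnnssHh=2 wwnnsshh=2
W_ nn S_ hh hits 18/256; gcd=2; 18÷2/256÷2 = 9/128

P(W_ nn S_ hh) = 9/128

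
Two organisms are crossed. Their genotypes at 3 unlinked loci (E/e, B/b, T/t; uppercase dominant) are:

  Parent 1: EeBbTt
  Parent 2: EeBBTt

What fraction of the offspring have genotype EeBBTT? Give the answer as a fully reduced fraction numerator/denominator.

P(EeBBTT) = 1/16

EeBbTt gametes: EBT×1, EBt×1, EbT×1, Ebt×1, eBT×1, eBt×1, ebT×1, ebt×1
EeBBTt gametes: EBT×2, EBt×2, eBT×2, eBt×2
EeBbTt×EeBBTt grid (8·8=64): EEBBTT=2 EEBBTt=4 EEBBtt=2 EEBbTT=2 EEBbTt=4 EEBbtt=2 EeBBTT=4 EeBBTt=8 EeBBtt=4 EeBbTT=4 EeBbTt=8 EeBbtt=4 eeBBTT=2 eeBBTt=4 eeBBtt=2 eeBbTT=2 eeBbTt=4 eeBbtt=2
EeBBTT hits 4/64; gcd=4; 4÷4/64÷4 = 1/16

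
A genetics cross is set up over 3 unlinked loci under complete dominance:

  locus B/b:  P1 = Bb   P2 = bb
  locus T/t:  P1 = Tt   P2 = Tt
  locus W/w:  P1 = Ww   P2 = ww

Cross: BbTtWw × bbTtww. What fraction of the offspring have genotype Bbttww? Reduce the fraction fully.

P(Bbttww) = 1/16

BbTtWw gametes: BTW×1, BTw×1, BtW×1, Btw×1, bTW×1, bTw×1, btW×1, btw×1
bbTtww gametes: bTw×4, btw×4
BbTtWw×bbTtww grid (8·8=64): BbTTWw=4 BbTTww=4 BbTtWw=8 BbTtww=8 BbttWw=4 Bbttww=4 bbTTWw=4 bbTTww=4 bbTtWw=8 bbTtww=8 bbttWw=4 bbttww=4
Bbttww hits 4/64; gcd=4; 4÷4/64÷4 = 1/16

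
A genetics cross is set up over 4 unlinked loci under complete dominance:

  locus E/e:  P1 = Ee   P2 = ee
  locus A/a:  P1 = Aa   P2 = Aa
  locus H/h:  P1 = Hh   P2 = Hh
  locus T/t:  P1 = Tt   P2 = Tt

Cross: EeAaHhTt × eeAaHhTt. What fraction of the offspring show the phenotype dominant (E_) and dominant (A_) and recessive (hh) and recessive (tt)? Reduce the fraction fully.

EeAaHhTt gametes: EAHT×1, EAHt×1, EAhT×1, EAht×1, EaHT×1, EaHt×1, EahT×1, Eaht×1, eAHT×1, eAHt×1, eAhT×1, eAht×1, eaHT×1, eaHt×1, eahT×1, eaht×1
eeAaHhTt gametes: eAHT×2, eAHt×2, eAhT×2, eAht×2, eaHT×2, eaHt×2, eahT×2, eaht×2
EeAaHhTt×eeAaHhTt grid (16·16=256): EeAAHHTT=2 EeAAHHTt=4 EeAAHHtt=2 EeAAHhTT=4 EeAAHhTt=8 EeAAHhtt=4 EeAAhhTT=2 EeAAhhTt=4 EeAAhhtt=2 EeAaHHTT=4 EeAaHHTt=8 EeAaHHtt=4 EeAaHhTT=8 EeAaHhTt=16 EeAaHhtt=8 EeAahhTT=4 EeAahhTt=8 EeAahhtt=4 EeaaHHTT=2 EeaaHHTt=4 EeaaHHtt=2 EeaaHhTT=4 EeaaHhTt=8 EeaaHhtt=4 EeaahhTT=2 EeaahhTt=4 Eeaahhtt=2 eeAAHHTT=2 eeAAHHTt=4 eeAAHHtt=2 eeAAHhTT=4 eeAAHhTt=8 eeAAHhtt=4 eeAAhhTT=2 eeAAhhTt=4 eeAAhhtt=2 eeAaHHTT=4 eeAaHHTt=8 eeAaHHtt=4 eeAaHhTT=8 eeAaHhTt=16 eeAaHhtt=8 eeAahhTT=4 eeAahhTt=8 eeAahhtt=4 eeaaHHTT=2 eeaaHHTt=4 eeaaHHtt=2 eeaaHhTT=4 eeaaHhTt=8 eeaaHhtt=4 eeaahhTT=2 eeaahhTt=4 eeaahhtt=2
E_ A_ hh tt hits 6/256; gcd=2; 6÷2/256÷2 = 3/128

P(E_ A_ hh tt) = 3/128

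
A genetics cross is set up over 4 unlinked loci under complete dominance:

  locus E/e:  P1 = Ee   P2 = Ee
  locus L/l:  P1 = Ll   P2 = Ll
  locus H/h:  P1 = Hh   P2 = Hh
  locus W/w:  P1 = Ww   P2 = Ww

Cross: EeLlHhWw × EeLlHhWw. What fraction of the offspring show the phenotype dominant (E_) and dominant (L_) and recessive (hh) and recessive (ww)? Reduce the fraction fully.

P(E_ L_ hh ww) = 9/256

EeLlHhWw gametes: ELHW×1, ELHw×1, ELhW×1, ELhw×1, ElHW×1, ElHw×1, ElhW×1, Elhw×1, eLHW×1, eLHw×1, eLhW×1, eLhw×1, elHW×1, elHw×1, elhW×1, elhw×1
EeLlHhWw gametes: ELHW×1, ELHw×1, ELhW×1, ELhw×1, ElHW×1, ElHw×1, ElhW×1, Elhw×1, eLHW×1, eLHw×1, eLhW×1, eLhw×1, elHW×1, elHw×1, elhW×1, elhw×1
EeLlHhWw×EeLlHhWw grid (16·16=256): EELLHHWW=1 EELLHHWw=2 EELLHHww=1 EELLHhWW=2 EELLHhWw=4 EELLHhww=2 EELLhhWW=1 EELLhhWw=2 EELLhhww=1 EELlHHWW=2 EELlHHWw=4 EELlHHww=2 EELlHhWW=4 EELlHhWw=8 EELlHhww=4 EELlhhWW=2 EELlhhWw=4 EELlhhww=2 EEllHHWW=1 EEllHHWw=2 EEllHHww=1 EEllHhWW=2 EEllHhWw=4 EEllHhww=2 EEllhhWW=1 EEllhhWw=2 EEllhhww=1 EeLLHHWW=2 EeLLHHWw=4 EeLLHHww=2 EeLLHhWW=4 EeLLHhWw=8 EeLLHhww=4 EeLLhhWW=2 EeLLhhWw=4 EeLLhhww=2 EeLlHHWW=4 EeLlHHWw=8 EeLlHHww=4 EeLlHhWW=8 EeLlHhWw=16 EeLlHhww=8 EeLlhhWW=4 EeLlhhWw=8 EeLlhhww=4 EellHHWW=2 EellHHWw=4 EellHHww=2 EellHhWW=4 EellHhWw=8 EellHhww=4 EellhhWW=2 EellhhWw=4 Eellhhww=2 eeLLHHWW=1 eeLLHHWw=2 eeLLHHww=1 eeLLHhWW=2 eeLLHhWw=4 eeLLHhww=2 eeLLhhWW=1 eeLLhhWw=2 eeLLhhww=1 eeLlHHWW=2 eeLlHHWw=4 eeLlHHww=2 eeLlHhWW=4 eeLlHhWw=8 eeLlHhww=4 eeLlhhWW=2 eeLlhhWw=4 eeLlhhww=2 eellHHWW=1 eellHHWw=2 eellHHww=1 eellHhWW=2 eellHhWw=4 eellHhww=2 eellhhWW=1 eellhhWw=2 eellhhww=1
E_ L_ hh ww hits 9/256; gcd=1; 9÷1/256÷1 = 9/256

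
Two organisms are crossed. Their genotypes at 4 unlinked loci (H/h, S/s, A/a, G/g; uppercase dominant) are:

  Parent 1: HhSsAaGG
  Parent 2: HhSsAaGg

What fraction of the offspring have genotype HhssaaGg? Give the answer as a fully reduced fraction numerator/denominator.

P(HhssaaGg) = 1/64

HhSsAaGG gametes: HSAG×2, HSaG×2, HsAG×2, HsaG×2, hSAG×2, hSaG×2, hsAG×2, hsaG×2
HhSsAaGg gametes: HSAG×1, HSAg×1, HSaG×1, HSag×1, HsAG×1, HsAg×1, HsaG×1, Hsag×1, hSAG×1, hSAg×1, hSaG×1, hSag×1, hsAG×1, hsAg×1, hsaG×1, hsag×1
HhSsAaGG×HhSsAaGg grid (16·16=256): HHSSAAGG=2 HHSSAAGg=2 HHSSAaGG=4 HHSSAaGg=4 HHSSaaGG=2 HHSSaaGg=2 HHSsAAGG=4 HHSsAAGg=4 HHSsAaGG=8 HHSsAaGg=8 HHSsaaGG=4 HHSsaaGg=4 HHssAAGG=2 HHssAAGg=2 HHssAaGG=4 HHssAaGg=4 HHssaaGG=2 HHssaaGg=2 HhSSAAGG=4 HhSSAAGg=4 HhSSAaGG=8 HhSSAaGg=8 HhSSaaGG=4 HhSSaaGg=4 HhSsAAGG=8 HhSsAAGg=8 HhSsAaGG=16 HhSsAaGg=16 HhSsaaGG=8 HhSsaaGg=8 HhssAAGG=4 HhssAAGg=4 HhssAaGG=8 HhssAaGg=8 HhssaaGG=4 HhssaaGg=4 hhSSAAGG=2 hhSSAAGg=2 hhSSAaGG=4 hhSSAaGg=4 hhSSaaGG=2 hhSSaaGg=2 hhSsAAGG=4 hhSsAAGg=4 hhSsAaGG=8 hhSsAaGg=8 hhSsaaGG=4 hhSsaaGg=4 hhssAAGG=2 hhssAAGg=2 hhssAaGG=4 hhssAaGg=4 hhssaaGG=2 hhssaaGg=2
HhssaaGg hits 4/256; gcd=4; 4÷4/256÷4 = 1/64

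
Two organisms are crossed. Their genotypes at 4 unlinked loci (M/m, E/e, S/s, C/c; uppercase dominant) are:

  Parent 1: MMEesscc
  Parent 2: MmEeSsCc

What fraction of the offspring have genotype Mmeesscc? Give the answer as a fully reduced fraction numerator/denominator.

P(Mmeesscc) = 1/32

MMEesscc gametes: MEsc×8, Mesc×8
MmEeSsCc gametes: MESC×1, MESc×1, MEsC×1, MEsc×1, MeSC×1, MeSc×1, MesC×1, Mesc×1, mESC×1, mESc×1, mEsC×1, mEsc×1, meSC×1, meSc×1, mesC×1, mesc×1
MMEesscc×MmEeSsCc grid (16·16=256): MMEESsCc=8 MMEESscc=8 MMEEssCc=8 MMEEsscc=8 MMEeSsCc=16 MMEeSscc=16 MMEessCc=16 MMEesscc=16 MMeeSsCc=8 MMeeSscc=8 MMeessCc=8 MMeesscc=8 MmEESsCc=8 MmEESscc=8 MmEEssCc=8 MmEEsscc=8 MmEeSsCc=16 MmEeSscc=16 MmEessCc=16 MmEesscc=16 MmeeSsCc=8 MmeeSscc=8 MmeessCc=8 Mmeesscc=8
Mmeesscc hits 8/256; gcd=8; 8÷8/256÷8 = 1/32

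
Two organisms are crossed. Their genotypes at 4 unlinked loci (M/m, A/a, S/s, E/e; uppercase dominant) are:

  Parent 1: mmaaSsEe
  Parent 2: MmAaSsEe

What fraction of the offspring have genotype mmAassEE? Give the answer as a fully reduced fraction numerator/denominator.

P(mmAassEE) = 1/64

mmaaSsEe gametes: maSE×4, maSe×4, masE×4, mase×4
MmAaSsEe gametes: MASE×1, MASe×1, MAsE×1, MAse×1, MaSE×1, MaSe×1, MasE×1, Mase×1, mASE×1, mASe×1, mAsE×1, mAse×1, maSE×1, maSe×1, masE×1, mase×1
mmaaSsEe×MmAaSsEe grid (16·16=256): MmAaSSEE=4 MmAaSSEe=8 MmAaSSee=4 MmAaSsEE=8 MmAaSsEe=16 MmAaSsee=8 MmAassEE=4 MmAassEe=8 MmAassee=4 MmaaSSEE=4 MmaaSSEe=8 MmaaSSee=4 MmaaSsEE=8 MmaaSsEe=16 MmaaSsee=8 MmaassEE=4 MmaassEe=8 Mmaassee=4 mmAaSSEE=4 mmAaSSEe=8 mmAaSSee=4 mmAaSsEE=8 mmAaSsEe=16 mmAaSsee=8 mmAassEE=4 mmAassEe=8 mmAassee=4 mmaaSSEE=4 mmaaSSEe=8 mmaaSSee=4 mmaaSsEE=8 mmaaSsEe=16 mmaaSsee=8 mmaassEE=4 mmaassEe=8 mmaassee=4
mmAassEE hits 4/256; gcd=4; 4÷4/256÷4 = 1/64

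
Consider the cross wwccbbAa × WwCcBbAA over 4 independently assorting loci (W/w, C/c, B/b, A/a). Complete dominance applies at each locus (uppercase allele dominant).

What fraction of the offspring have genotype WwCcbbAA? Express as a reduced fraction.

P(WwCcbbAA) = 1/16

wwccbbAa gametes: wcbA×8, wcba×8
WwCcBbAA gametes: WCBA×2, WCbA×2, WcBA×2, WcbA×2, wCBA×2, wCbA×2, wcBA×2, wcbA×2
wwccbbAa×WwCcBbAA grid (16·16=256): WwCcBbAA=16 WwCcBbAa=16 WwCcbbAA=16 WwCcbbAa=16 WwccBbAA=16 WwccBbAa=16 WwccbbAA=16 WwccbbAa=16 wwCcBbAA=16 wwCcBbAa=16 wwCcbbAA=16 wwCcbbAa=16 wwccBbAA=16 wwccBbAa=16 wwccbbAA=16 wwccbbAa=16
WwCcbbAA hits 16/256; gcd=16; 16÷16/256÷16 = 1/16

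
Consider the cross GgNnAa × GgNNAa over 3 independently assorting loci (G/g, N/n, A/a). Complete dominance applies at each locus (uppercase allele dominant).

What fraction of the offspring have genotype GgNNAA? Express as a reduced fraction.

GgNnAa gametes: GNA×1, GNa×1, GnA×1, Gna×1, gNA×1, gNa×1, gnA×1, gna×1
GgNNAa gametes: GNA×2, GNa×2, gNA×2, gNa×2
GgNnAa×GgNNAa grid (8·8=64): GGNNAA=2 GGNNAa=4 GGNNaa=2 GGNnAA=2 GGNnAa=4 GGNnaa=2 GgNNAA=4 GgNNAa=8 GgNNaa=4 GgNnAA=4 GgNnAa=8 GgNnaa=4 ggNNAA=2 ggNNAa=4 ggNNaa=2 ggNnAA=2 ggNnAa=4 ggNnaa=2
GgNNAA hits 4/64; gcd=4; 4÷4/64÷4 = 1/16

P(GgNNAA) = 1/16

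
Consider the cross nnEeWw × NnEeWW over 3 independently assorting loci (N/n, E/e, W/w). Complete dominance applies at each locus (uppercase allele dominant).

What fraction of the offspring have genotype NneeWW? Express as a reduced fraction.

P(NneeWW) = 1/16

nnEeWw gametes: nEW×2, nEw×2, neW×2, new×2
NnEeWW gametes: NEW×2, NeW×2, nEW×2, neW×2
nnEeWw×NnEeWW grid (8·8=64): NnEEWW=4 NnEEWw=4 NnEeWW=8 NnEeWw=8 NneeWW=4 NneeWw=4 nnEEWW=4 nnEEWw=4 nnEeWW=8 nnEeWw=8 nneeWW=4 nneeWw=4
NneeWW hits 4/64; gcd=4; 4÷4/64÷4 = 1/16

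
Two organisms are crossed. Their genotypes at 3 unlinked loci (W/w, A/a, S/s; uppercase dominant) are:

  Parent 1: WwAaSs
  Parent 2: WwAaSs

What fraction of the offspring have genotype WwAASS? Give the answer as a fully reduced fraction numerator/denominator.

P(WwAASS) = 1/32

WwAaSs gametes: WAS×1, WAs×1, WaS×1, Was×1, wAS×1, wAs×1, waS×1, was×1
WwAaSs gametes: WAS×1, WAs×1, WaS×1, Was×1, wAS×1, wAs×1, waS×1, was×1
WwAaSs×WwAaSs grid (8·8=64): WWAASS=1 WWAASs=2 WWAAss=1 WWAaSS=2 WWAaSs=4 WWAass=2 WWaaSS=1 WWaaSs=2 WWaass=1 WwAASS=2 WwAASs=4 WwAAss=2 WwAaSS=4 WwAaSs=8 WwAass=4 WwaaSS=2 WwaaSs=4 Wwaass=2 wwAASS=1 wwAASs=2 wwAAss=1 wwAaSS=2 wwAaSs=4 wwAass=2 wwaaSS=1 wwaaSs=2 wwaass=1
WwAASS hits 2/64; gcd=2; 2÷2/64÷2 = 1/32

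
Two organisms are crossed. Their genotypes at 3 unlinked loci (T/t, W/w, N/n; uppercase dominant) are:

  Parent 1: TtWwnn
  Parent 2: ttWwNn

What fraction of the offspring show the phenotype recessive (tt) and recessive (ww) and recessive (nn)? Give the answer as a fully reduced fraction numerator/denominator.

TtWwnn gametes: TWn×2, Twn×2, tWn×2, twn×2
ttWwNn gametes: tWN×2, tWn×2, twN×2, twn×2
TtWwnn×ttWwNn grid (8·8=64): TtWWNn=4 TtWWnn=4 TtWwNn=8 TtWwnn=8 TtwwNn=4 Ttwwnn=4 ttWWNn=4 ttWWnn=4 ttWwNn=8 ttWwnn=8 ttwwNn=4 ttwwnn=4
tt ww nn hits 4/64; gcd=4; 4÷4/64÷4 = 1/16

P(tt ww nn) = 1/16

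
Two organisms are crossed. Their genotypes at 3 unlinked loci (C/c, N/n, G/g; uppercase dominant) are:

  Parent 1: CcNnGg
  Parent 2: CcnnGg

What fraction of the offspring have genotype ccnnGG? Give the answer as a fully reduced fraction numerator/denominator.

CcNnGg gametes: CNG×1, CNg×1, CnG×1, Cng×1, cNG×1, cNg×1, cnG×1, cng×1
CcnnGg gametes: CnG×2, Cng×2, cnG×2, cng×2
CcNnGg×CcnnGg grid (8·8=64): CCNnGG=2 CCNnGg=4 CCNngg=2 CCnnGG=2 CCnnGg=4 CCnngg=2 CcNnGG=4 CcNnGg=8 CcNngg=4 CcnnGG=4 CcnnGg=8 Ccnngg=4 ccNnGG=2 ccNnGg=4 ccNngg=2 ccnnGG=2 ccnnGg=4 ccnngg=2
ccnnGG hits 2/64; gcd=2; 2÷2/64÷2 = 1/32

P(ccnnGG) = 1/32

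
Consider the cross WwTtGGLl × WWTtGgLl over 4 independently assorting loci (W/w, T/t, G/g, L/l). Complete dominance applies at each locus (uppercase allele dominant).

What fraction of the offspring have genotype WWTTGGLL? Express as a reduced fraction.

P(WWTTGGLL) = 1/64

WwTtGGLl gametes: WTGL×2, WTGl×2, WtGL×2, WtGl×2, wTGL×2, wTGl×2, wtGL×2, wtGl×2
WWTtGgLl gametes: WTGL×2, WTGl×2, WTgL×2, WTgl×2, WtGL×2, WtGl×2, WtgL×2, Wtgl×2
WwTtGGLl×WWTtGgLl grid (16·16=256): WWTTGGLL=4 WWTTGGLl=8 WWTTGGll=4 WWTTGgLL=4 WWTTGgLl=8 WWTTGgll=4 WWTtGGLL=8 WWTtGGLl=16 WWTtGGll=8 WWTtGgLL=8 WWTtGgLl=16 WWTtGgll=8 WWttGGLL=4 WWttGGLl=8 WWttGGll=4 WWttGgLL=4 WWttGgLl=8 WWttGgll=4 WwTTGGLL=4 WwTTGGLl=8 WwTTGGll=4 WwTTGgLL=4 WwTTGgLl=8 WwTTGgll=4 WwTtGGLL=8 WwTtGGLl=16 WwTtGGll=8 WwTtGgLL=8 WwTtGgLl=16 WwTtGgll=8 WwttGGLL=4 WwttGGLl=8 WwttGGll=4 WwttGgLL=4 WwttGgLl=8 WwttGgll=4
WWTTGGLL hits 4/256; gcd=4; 4÷4/256÷4 = 1/64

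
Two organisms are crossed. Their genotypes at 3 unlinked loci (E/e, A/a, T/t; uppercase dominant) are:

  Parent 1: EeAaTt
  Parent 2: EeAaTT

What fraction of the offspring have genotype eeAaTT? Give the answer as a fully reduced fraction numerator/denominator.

EeAaTt gametes: EAT×1, EAt×1, EaT×1, Eat×1, eAT×1, eAt×1, eaT×1, eat×1
EeAaTT gametes: EAT×2, EaT×2, eAT×2, eaT×2
EeAaTt×EeAaTT grid (8·8=64): EEAATT=2 EEAATt=2 EEAaTT=4 EEAaTt=4 EEaaTT=2 EEaaTt=2 EeAATT=4 EeAATt=4 EeAaTT=8 EeAaTt=8 EeaaTT=4 EeaaTt=4 eeAATT=2 eeAATt=2 eeAaTT=4 eeAaTt=4 eeaaTT=2 eeaaTt=2
eeAaTT hits 4/64; gcd=4; 4÷4/64÷4 = 1/16

P(eeAaTT) = 1/16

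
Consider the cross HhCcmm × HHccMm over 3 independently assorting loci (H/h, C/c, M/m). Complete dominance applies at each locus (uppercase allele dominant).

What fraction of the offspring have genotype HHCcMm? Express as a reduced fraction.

HhCcmm gametes: HCm×2, Hcm×2, hCm×2, hcm×2
HHccMm gametes: HcM×4, Hcm×4
HhCcmm×HHccMm grid (8·8=64): HHCcMm=8 HHCcmm=8 HHccMm=8 HHccmm=8 HhCcMm=8 HhCcmm=8 HhccMm=8 Hhccmm=8
HHCcMm hits 8/64; gcd=8; 8÷8/64÷8 = 1/8

P(HHCcMm) = 1/8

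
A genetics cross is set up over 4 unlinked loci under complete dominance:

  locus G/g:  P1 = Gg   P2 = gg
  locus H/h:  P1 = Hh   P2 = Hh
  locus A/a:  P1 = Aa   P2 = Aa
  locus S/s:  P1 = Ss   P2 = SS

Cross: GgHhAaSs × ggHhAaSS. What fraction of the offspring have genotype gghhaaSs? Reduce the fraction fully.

GgHhAaSs gametes: GHAS×1, GHAs×1, GHaS×1, GHas×1, GhAS×1, GhAs×1, GhaS×1, Ghas×1, gHAS×1, gHAs×1, gHaS×1, gHas×1, ghAS×1, ghAs×1, ghaS×1, ghas×1
ggHhAaSS gametes: gHAS×4, gHaS×4, ghAS×4, ghaS×4
GgHhAaSs×ggHhAaSS grid (16·16=256): GgHHAASS=4 GgHHAASs=4 GgHHAaSS=8 GgHHAaSs=8 GgHHaaSS=4 GgHHaaSs=4 GgHhAASS=8 GgHhAASs=8 GgHhAaSS=16 GgHhAaSs=16 GgHhaaSS=8 GgHhaaSs=8 GghhAASS=4 GghhAASs=4 GghhAaSS=8 GghhAaSs=8 GghhaaSS=4 GghhaaSs=4 ggHHAASS=4 ggHHAASs=4 ggHHAaSS=8 ggHHAaSs=8 ggHHaaSS=4 ggHHaaSs=4 ggHhAASS=8 ggHhAASs=8 ggHhAaSS=16 ggHhAaSs=16 ggHhaaSS=8 ggHhaaSs=8 gghhAASS=4 gghhAASs=4 gghhAaSS=8 gghhAaSs=8 gghhaaSS=4 gghhaaSs=4
gghhaaSs hits 4/256; gcd=4; 4÷4/256÷4 = 1/64

P(gghhaaSs) = 1/64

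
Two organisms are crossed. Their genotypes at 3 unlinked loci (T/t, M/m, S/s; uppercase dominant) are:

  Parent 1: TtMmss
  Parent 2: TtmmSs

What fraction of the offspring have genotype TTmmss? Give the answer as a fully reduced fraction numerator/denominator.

TtMmss gametes: TMs×2, Tms×2, tMs×2, tms×2
TtmmSs gametes: TmS×2, Tms×2, tmS×2, tms×2
TtMmss×TtmmSs grid (8·8=64): TTMmSs=4 TTMmss=4 TTmmSs=4 TTmmss=4 TtMmSs=8 TtMmss=8 TtmmSs=8 Ttmmss=8 ttMmSs=4 ttMmss=4 ttmmSs=4 ttmmss=4
TTmmss hits 4/64; gcd=4; 4÷4/64÷4 = 1/16

P(TTmmss) = 1/16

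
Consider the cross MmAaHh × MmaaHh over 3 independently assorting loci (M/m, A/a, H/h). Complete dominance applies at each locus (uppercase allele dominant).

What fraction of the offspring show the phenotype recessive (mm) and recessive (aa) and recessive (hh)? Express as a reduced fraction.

P(mm aa hh) = 1/32

MmAaHh gametes: MAH×1, MAh×1, MaH×1, Mah×1, mAH×1, mAh×1, maH×1, mah×1
MmaaHh gametes: MaH×2, Mah×2, maH×2, mah×2
MmAaHh×MmaaHh grid (8·8=64): MMAaHH=2 MMAaHh=4 MMAahh=2 MMaaHH=2 MMaaHh=4 MMaahh=2 MmAaHH=4 MmAaHh=8 MmAahh=4 MmaaHH=4 MmaaHh=8 Mmaahh=4 mmAaHH=2 mmAaHh=4 mmAahh=2 mmaaHH=2 mmaaHh=4 mmaahh=2
mm aa hh hits 2/64; gcd=2; 2÷2/64÷2 = 1/32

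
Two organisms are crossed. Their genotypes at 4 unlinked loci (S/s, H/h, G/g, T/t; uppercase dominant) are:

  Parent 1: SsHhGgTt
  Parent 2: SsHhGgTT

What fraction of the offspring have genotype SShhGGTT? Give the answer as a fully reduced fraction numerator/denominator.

P(SShhGGTT) = 1/128

SsHhGgTt gametes: SHGT×1, SHGt×1, SHgT×1, SHgt×1, ShGT×1, ShGt×1, ShgT×1, Shgt×1, sHGT×1, sHGt×1, sHgT×1, sHgt×1, shGT×1, shGt×1, shgT×1, shgt×1
SsHhGgTT gametes: SHGT×2, SHgT×2, ShGT×2, ShgT×2, sHGT×2, sHgT×2, shGT×2, shgT×2
SsHhGgTt×SsHhGgTT grid (16·16=256): SSHHGGTT=2 SSHHGGTt=2 SSHHGgTT=4 SSHHGgTt=4 SSHHggTT=2 SSHHggTt=2 SSHhGGTT=4 SSHhGGTt=4 SSHhGgTT=8 SSHhGgTt=8 SSHhggTT=4 SSHhggTt=4 SShhGGTT=2 SShhGGTt=2 SShhGgTT=4 SShhGgTt=4 SShhggTT=2 SShhggTt=2 SsHHGGTT=4 SsHHGGTt=4 SsHHGgTT=8 SsHHGgTt=8 SsHHggTT=4 SsHHggTt=4 SsHhGGTT=8 SsHhGGTt=8 SsHhGgTT=16 SsHhGgTt=16 SsHhggTT=8 SsHhggTt=8 SshhGGTT=4 SshhGGTt=4 SshhGgTT=8 SshhGgTt=8 SshhggTT=4 SshhggTt=4 ssHHGGTT=2 ssHHGGTt=2 ssHHGgTT=4 ssHHGgTt=4 ssHHggTT=2 ssHHggTt=2 ssHhGGTT=4 ssHhGGTt=4 ssHhGgTT=8 ssHhGgTt=8 ssHhggTT=4 ssHhggTt=4 sshhGGTT=2 sshhGGTt=2 sshhGgTT=4 sshhGgTt=4 sshhggTT=2 sshhggTt=2
SShhGGTT hits 2/256; gcd=2; 2÷2/256÷2 = 1/128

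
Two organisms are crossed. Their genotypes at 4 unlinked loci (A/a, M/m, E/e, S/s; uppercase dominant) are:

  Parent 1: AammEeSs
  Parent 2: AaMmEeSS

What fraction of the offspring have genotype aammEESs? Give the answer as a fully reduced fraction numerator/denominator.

P(aammEESs) = 1/64

AammEeSs gametes: AmES×2, AmEs×2, AmeS×2, Ames×2, amES×2, amEs×2, ameS×2, ames×2
AaMmEeSS gametes: AMES×2, AMeS×2, AmES×2, AmeS×2, aMES×2, aMeS×2, amES×2, ameS×2
AammEeSs×AaMmEeSS grid (16·16=256): AAMmEESS=4 AAMmEESs=4 AAMmEeSS=8 AAMmEeSs=8 AAMmeeSS=4 AAMmeeSs=4 AAmmEESS=4 AAmmEESs=4 AAmmEeSS=8 AAmmEeSs=8 AAmmeeSS=4 AAmmeeSs=4 AaMmEESS=8 AaMmEESs=8 AaMmEeSS=16 AaMmEeSs=16 AaMmeeSS=8 AaMmeeSs=8 AammEESS=8 AammEESs=8 AammEeSS=16 AammEeSs=16 AammeeSS=8 AammeeSs=8 aaMmEESS=4 aaMmEESs=4 aaMmEeSS=8 aaMmEeSs=8 aaMmeeSS=4 aaMmeeSs=4 aammEESS=4 aammEESs=4 aammEeSS=8 aammEeSs=8 aammeeSS=4 aammeeSs=4
aammEESs hits 4/256; gcd=4; 4÷4/256÷4 = 1/64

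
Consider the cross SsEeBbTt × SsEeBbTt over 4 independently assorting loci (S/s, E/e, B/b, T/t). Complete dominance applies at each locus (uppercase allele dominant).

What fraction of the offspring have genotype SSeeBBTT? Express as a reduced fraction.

SsEeBbTt gametes: SEBT×1, SEBt×1, SEbT×1, SEbt×1, SeBT×1, SeBt×1, SebT×1, Sebt×1, sEBT×1, sEBt×1, sEbT×1, sEbt×1, seBT×1, seBt×1, sebT×1, sebt×1
SsEeBbTt gametes: SEBT×1, SEBt×1, SEbT×1, SEbt×1, SeBT×1, SeBt×1, SebT×1, Sebt×1, sEBT×1, sEBt×1, sEbT×1, sEbt×1, seBT×1, seBt×1, sebT×1, sebt×1
SsEeBbTt×SsEeBbTt grid (16·16=256): SSEEBBTT=1 SSEEBBTt=2 SSEEBBtt=1 SSEEBbTT=2 SSEEBbTt=4 SSEEBbtt=2 SSEEbbTT=1 SSEEbbTt=2 SSEEbbtt=1 SSEeBBTT=2 SSEeBBTt=4 SSEeBBtt=2 SSEeBbTT=4 SSEeBbTt=8 SSEeBbtt=4 SSEebbTT=2 SSEebbTt=4 SSEebbtt=2 SSeeBBTT=1 SSeeBBTt=2 SSeeBBtt=1 SSeeBbTT=2 SSeeBbTt=4 SSeeBbtt=2 SSeebbTT=1 SSeebbTt=2 SSeebbtt=1 SsEEBBTT=2 SsEEBBTt=4 SsEEBBtt=2 SsEEBbTT=4 SsEEBbTt=8 SsEEBbtt=4 SsEEbbTT=2 SsEEbbTt=4 SsEEbbtt=2 SsEeBBTT=4 SsEeBBTt=8 SsEeBBtt=4 SsEeBbTT=8 SsEeBbTt=16 SsEeBbtt=8 SsEebbTT=4 SsEebbTt=8 SsEebbtt=4 SseeBBTT=2 SseeBBTt=4 SseeBBtt=2 SseeBbTT=4 SseeBbTt=8 SseeBbtt=4 SseebbTT=2 SseebbTt=4 Sseebbtt=2 ssEEBBTT=1 ssEEBBTt=2 ssEEBBtt=1 ssEEBbTT=2 ssEEBbTt=4 ssEEBbtt=2 ssEEbbTT=1 ssEEbbTt=2 ssEEbbtt=1 ssEeBBTT=2 ssEeBBTt=4 ssEeBBtt=2 ssEeBbTT=4 ssEeBbTt=8 ssEeBbtt=4 ssEebbTT=2 ssEebbTt=4 ssEebbtt=2 sseeBBTT=1 sseeBBTt=2 sseeBBtt=1 sseeBbTT=2 sseeBbTt=4 sseeBbtt=2 sseebbTT=1 sseebbTt=2 sseebbtt=1
SSeeBBTT hits 1/256; gcd=1; 1÷1/256÷1 = 1/256

P(SSeeBBTT) = 1/256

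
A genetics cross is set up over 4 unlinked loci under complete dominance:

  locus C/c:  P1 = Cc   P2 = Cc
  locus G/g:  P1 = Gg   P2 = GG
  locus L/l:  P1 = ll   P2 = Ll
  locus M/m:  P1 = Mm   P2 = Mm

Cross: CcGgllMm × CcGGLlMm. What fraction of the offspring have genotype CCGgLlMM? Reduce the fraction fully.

P(CCGgLlMM) = 1/64

CcGgllMm gametes: CGlM×2, CGlm×2, CglM×2, Cglm×2, cGlM×2, cGlm×2, cglM×2, cglm×2
CcGGLlMm gametes: CGLM×2, CGLm×2, CGlM×2, CGlm×2, cGLM×2, cGLm×2, cGlM×2, cGlm×2
CcGgllMm×CcGGLlMm grid (16·16=256): CCGGLlMM=4 CCGGLlMm=8 CCGGLlmm=4 CCGGllMM=4 CCGGllMm=8 CCGGllmm=4 CCGgLlMM=4 CCGgLlMm=8 CCGgLlmm=4 CCGgllMM=4 CCGgllMm=8 CCGgllmm=4 CcGGLlMM=8 CcGGLlMm=16 CcGGLlmm=8 CcGGllMM=8 CcGGllMm=16 CcGGllmm=8 CcGgLlMM=8 CcGgLlMm=16 CcGgLlmm=8 CcGgllMM=8 CcGgllMm=16 CcGgllmm=8 ccGGLlMM=4 ccGGLlMm=8 ccGGLlmm=4 ccGGllMM=4 ccGGllMm=8 ccGGllmm=4 ccGgLlMM=4 ccGgLlMm=8 ccGgLlmm=4 ccGgllMM=4 ccGgllMm=8 ccGgllmm=4
CCGgLlMM hits 4/256; gcd=4; 4÷4/256÷4 = 1/64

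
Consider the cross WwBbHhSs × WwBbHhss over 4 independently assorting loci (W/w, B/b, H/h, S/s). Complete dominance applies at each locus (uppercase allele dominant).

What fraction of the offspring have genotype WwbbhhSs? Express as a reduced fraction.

WwBbHhSs gametes: WBHS×1, WBHs×1, WBhS×1, WBhs×1, WbHS×1, WbHs×1, WbhS×1, Wbhs×1, wBHS×1, wBHs×1, wBhS×1, wBhs×1, wbHS×1, wbHs×1, wbhS×1, wbhs×1
WwBbHhss gametes: WBHs×2, WBhs×2, WbHs×2, Wbhs×2, wBHs×2, wBhs×2, wbHs×2, wbhs×2
WwBbHhSs×WwBbHhss grid (16·16=256): WWBBHHSs=2 WWBBHHss=2 WWBBHhSs=4 WWBBHhss=4 WWBBhhSs=2 WWBBhhss=2 WWBbHHSs=4 WWBbHHss=4 WWBbHhSs=8 WWBbHhss=8 WWBbhhSs=4 WWBbhhss=4 WWbbHHSs=2 WWbbHHss=2 WWbbHhSs=4 WWbbHhss=4 WWbbhhSs=2 WWbbhhss=2 WwBBHHSs=4 WwBBHHss=4 WwBBHhSs=8 WwBBHhss=8 WwBBhhSs=4 WwBBhhss=4 WwBbHHSs=8 WwBbHHss=8 WwBbHhSs=16 WwBbHhss=16 WwBbhhSs=8 WwBbhhss=8 WwbbHHSs=4 WwbbHHss=4 WwbbHhSs=8 WwbbHhss=8 WwbbhhSs=4 Wwbbhhss=4 wwBBHHSs=2 wwBBHHss=2 wwBBHhSs=4 wwBBHhss=4 wwBBhhSs=2 wwBBhhss=2 wwBbHHSs=4 wwBbHHss=4 wwBbHhSs=8 wwBbHhss=8 wwBbhhSs=4 wwBbhhss=4 wwbbHHSs=2 wwbbHHss=2 wwbbHhSs=4 wwbbHhss=4 wwbbhhSs=2 wwbbhhss=2
WwbbhhSs hits 4/256; gcd=4; 4÷4/256÷4 = 1/64

P(WwbbhhSs) = 1/64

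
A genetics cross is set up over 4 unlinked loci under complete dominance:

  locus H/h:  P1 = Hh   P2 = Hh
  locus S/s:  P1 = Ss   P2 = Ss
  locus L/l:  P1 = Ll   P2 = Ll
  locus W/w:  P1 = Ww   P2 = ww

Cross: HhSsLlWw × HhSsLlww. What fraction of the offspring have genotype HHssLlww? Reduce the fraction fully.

P(HHssLlww) = 1/64

HhSsLlWw gametes: HSLW×1, HSLw×1, HSlW×1, HSlw×1, HsLW×1, HsLw×1, HslW×1, Hslw×1, hSLW×1, hSLw×1, hSlW×1, hSlw×1, hsLW×1, hsLw×1, hslW×1, hslw×1
HhSsLlww gametes: HSLw×2, HSlw×2, HsLw×2, Hslw×2, hSLw×2, hSlw×2, hsLw×2, hslw×2
HhSsLlWw×HhSsLlww grid (16·16=256): HHSSLLWw=2 HHSSLLww=2 HHSSLlWw=4 HHSSLlww=4 HHSSllWw=2 HHSSllww=2 HHSsLLWw=4 HHSsLLww=4 HHSsLlWw=8 HHSsLlww=8 HHSsllWw=4 HHSsllww=4 HHssLLWw=2 HHssLLww=2 HHssLlWw=4 HHssLlww=4 HHssllWw=2 HHssllww=2 HhSSLLWw=4 HhSSLLww=4 HhSSLlWw=8 HhSSLlww=8 HhSSllWw=4 HhSSllww=4 HhSsLLWw=8 HhSsLLww=8 HhSsLlWw=16 HhSsLlww=16 HhSsllWw=8 HhSsllww=8 HhssLLWw=4 HhssLLww=4 HhssLlWw=8 HhssLlww=8 HhssllWw=4 Hhssllww=4 hhSSLLWw=2 hhSSLLww=2 hhSSLlWw=4 hhSSLlww=4 hhSSllWw=2 hhSSllww=2 hhSsLLWw=4 hhSsLLww=4 hhSsLlWw=8 hhSsLlww=8 hhSsllWw=4 hhSsllww=4 hhssLLWw=2 hhssLLww=2 hhssLlWw=4 hhssLlww=4 hhssllWw=2 hhssllww=2
HHssLlww hits 4/256; gcd=4; 4÷4/256÷4 = 1/64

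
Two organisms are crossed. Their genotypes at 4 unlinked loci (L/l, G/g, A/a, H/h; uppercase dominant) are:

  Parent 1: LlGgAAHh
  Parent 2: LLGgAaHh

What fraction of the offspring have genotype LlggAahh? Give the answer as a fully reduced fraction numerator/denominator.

LlGgAAHh gametes: LGAH×2, LGAh×2, LgAH×2, LgAh×2, lGAH×2, lGAh×2, lgAH×2, lgAh×2
LLGgAaHh gametes: LGAH×2, LGAh×2, LGaH×2, LGah×2, LgAH×2, LgAh×2, LgaH×2, Lgah×2
LlGgAAHh×LLGgAaHh grid (16·16=256): LLGGAAHH=4 LLGGAAHh=8 LLGGAAhh=4 LLGGAaHH=4 LLGGAaHh=8 LLGGAahh=4 LLGgAAHH=8 LLGgAAHh=16 LLGgAAhh=8 LLGgAaHH=8 LLGgAaHh=16 LLGgAahh=8 LLggAAHH=4 LLggAAHh=8 LLggAAhh=4 LLggAaHH=4 LLggAaHh=8 LLggAahh=4 LlGGAAHH=4 LlGGAAHh=8 LlGGAAhh=4 LlGGAaHH=4 LlGGAaHh=8 LlGGAahh=4 LlGgAAHH=8 LlGgAAHh=16 LlGgAAhh=8 LlGgAaHH=8 LlGgAaHh=16 LlGgAahh=8 LlggAAHH=4 LlggAAHh=8 LlggAAhh=4 LlggAaHH=4 LlggAaHh=8 LlggAahh=4
LlggAahh hits 4/256; gcd=4; 4÷4/256÷4 = 1/64

P(LlggAahh) = 1/64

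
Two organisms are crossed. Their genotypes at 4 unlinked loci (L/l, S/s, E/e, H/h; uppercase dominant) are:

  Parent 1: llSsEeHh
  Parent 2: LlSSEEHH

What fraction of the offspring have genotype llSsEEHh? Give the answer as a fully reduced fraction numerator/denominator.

P(llSsEEHh) = 1/16

llSsEeHh gametes: lSEH×2, lSEh×2, lSeH×2, lSeh×2, lsEH×2, lsEh×2, lseH×2, lseh×2
LlSSEEHH gametes: LSEH×8, lSEH×8
llSsEeHh×LlSSEEHH grid (16·16=256): LlSSEEHH=16 LlSSEEHh=16 LlSSEeHH=16 LlSSEeHh=16 LlSsEEHH=16 LlSsEEHh=16 LlSsEeHH=16 LlSsEeHh=16 llSSEEHH=16 llSSEEHh=16 llSSEeHH=16 llSSEeHh=16 llSsEEHH=16 llSsEEHh=16 llSsEeHH=16 llSsEeHh=16
llSsEEHh hits 16/256; gcd=16; 16÷16/256÷16 = 1/16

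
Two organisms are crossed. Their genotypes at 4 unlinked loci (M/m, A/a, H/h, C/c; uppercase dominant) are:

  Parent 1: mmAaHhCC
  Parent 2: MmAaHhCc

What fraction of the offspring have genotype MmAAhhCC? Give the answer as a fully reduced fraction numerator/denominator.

P(MmAAhhCC) = 1/64

mmAaHhCC gametes: mAHC×4, mAhC×4, maHC×4, mahC×4
MmAaHhCc gametes: MAHC×1, MAHc×1, MAhC×1, MAhc×1, MaHC×1, MaHc×1, MahC×1, Mahc×1, mAHC×1, mAHc×1, mAhC×1, mAhc×1, maHC×1, maHc×1, mahC×1, mahc×1
mmAaHhCC×MmAaHhCc grid (16·16=256): MmAAHHCC=4 MmAAHHCc=4 MmAAHhCC=8 MmAAHhCc=8 MmAAhhCC=4 MmAAhhCc=4 MmAaHHCC=8 MmAaHHCc=8 MmAaHhCC=16 MmAaHhCc=16 MmAahhCC=8 MmAahhCc=8 MmaaHHCC=4 MmaaHHCc=4 MmaaHhCC=8 MmaaHhCc=8 MmaahhCC=4 MmaahhCc=4 mmAAHHCC=4 mmAAHHCc=4 mmAAHhCC=8 mmAAHhCc=8 mmAAhhCC=4 mmAAhhCc=4 mmAaHHCC=8 mmAaHHCc=8 mmAaHhCC=16 mmAaHhCc=16 mmAahhCC=8 mmAahhCc=8 mmaaHHCC=4 mmaaHHCc=4 mmaaHhCC=8 mmaaHhCc=8 mmaahhCC=4 mmaahhCc=4
MmAAhhCC hits 4/256; gcd=4; 4÷4/256÷4 = 1/64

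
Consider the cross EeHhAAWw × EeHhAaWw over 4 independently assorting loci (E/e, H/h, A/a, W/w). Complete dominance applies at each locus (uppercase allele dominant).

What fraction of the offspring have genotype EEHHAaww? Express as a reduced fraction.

EeHhAAWw gametes: EHAW×2, EHAw×2, EhAW×2, EhAw×2, eHAW×2, eHAw×2, ehAW×2, ehAw×2
EeHhAaWw gametes: EHAW×1, EHAw×1, EHaW×1, EHaw×1, EhAW×1, EhAw×1, EhaW×1, Ehaw×1, eHAW×1, eHAw×1, eHaW×1, eHaw×1, ehAW×1, ehAw×1, ehaW×1, ehaw×1
EeHhAAWw×EeHhAaWw grid (16·16=256): EEHHAAWW=2 EEHHAAWw=4 EEHHAAww=2 EEHHAaWW=2 EEHHAaWw=4 EEHHAaww=2 EEHhAAWW=4 EEHhAAWw=8 EEHhAAww=4 EEHhAaWW=4 EEHhAaWw=8 EEHhAaww=4 EEhhAAWW=2 EEhhAAWw=4 EEhhAAww=2 EEhhAaWW=2 EEhhAaWw=4 EEhhAaww=2 EeHHAAWW=4 EeHHAAWw=8 EeHHAAww=4 EeHHAaWW=4 EeHHAaWw=8 EeHHAaww=4 EeHhAAWW=8 EeHhAAWw=16 EeHhAAww=8 EeHhAaWW=8 EeHhAaWw=16 EeHhAaww=8 EehhAAWW=4 EehhAAWw=8 EehhAAww=4 EehhAaWW=4 EehhAaWw=8 EehhAaww=4 eeHHAAWW=2 eeHHAAWw=4 eeHHAAww=2 eeHHAaWW=2 eeHHAaWw=4 eeHHAaww=2 eeHhAAWW=4 eeHhAAWw=8 eeHhAAww=4 eeHhAaWW=4 eeHhAaWw=8 eeHhAaww=4 eehhAAWW=2 eehhAAWw=4 eehhAAww=2 eehhAaWW=2 eehhAaWw=4 eehhAaww=2
EEHHAaww hits 2/256; gcd=2; 2÷2/256÷2 = 1/128

P(EEHHAaww) = 1/128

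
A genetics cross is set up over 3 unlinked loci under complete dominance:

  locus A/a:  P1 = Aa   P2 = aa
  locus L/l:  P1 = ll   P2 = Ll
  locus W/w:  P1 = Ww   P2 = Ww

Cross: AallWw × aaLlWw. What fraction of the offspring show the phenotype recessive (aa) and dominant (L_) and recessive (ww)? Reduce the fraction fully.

P(aa L_ ww) = 1/16

AallWw gametes: AlW×2, Alw×2, alW×2, alw×2
aaLlWw gametes: aLW×2, aLw×2, alW×2, alw×2
AallWw×aaLlWw grid (8·8=64): AaLlWW=4 AaLlWw=8 AaLlww=4 AallWW=4 AallWw=8 Aallww=4 aaLlWW=4 aaLlWw=8 aaLlww=4 aallWW=4 aallWw=8 aallww=4
aa L_ ww hits 4/64; gcd=4; 4÷4/64÷4 = 1/16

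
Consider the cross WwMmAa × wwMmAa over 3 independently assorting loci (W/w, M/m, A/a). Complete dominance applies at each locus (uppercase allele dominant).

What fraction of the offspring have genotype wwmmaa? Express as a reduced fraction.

P(wwmmaa) = 1/32

WwMmAa gametes: WMA×1, WMa×1, WmA×1, Wma×1, wMA×1, wMa×1, wmA×1, wma×1
wwMmAa gametes: wMA×2, wMa×2, wmA×2, wma×2
WwMmAa×wwMmAa grid (8·8=64): WwMMAA=2 WwMMAa=4 WwMMaa=2 WwMmAA=4 WwMmAa=8 WwMmaa=4 WwmmAA=2 WwmmAa=4 Wwmmaa=2 wwMMAA=2 wwMMAa=4 wwMMaa=2 wwMmAA=4 wwMmAa=8 wwMmaa=4 wwmmAA=2 wwmmAa=4 wwmmaa=2
wwmmaa hits 2/64; gcd=2; 2÷2/64÷2 = 1/32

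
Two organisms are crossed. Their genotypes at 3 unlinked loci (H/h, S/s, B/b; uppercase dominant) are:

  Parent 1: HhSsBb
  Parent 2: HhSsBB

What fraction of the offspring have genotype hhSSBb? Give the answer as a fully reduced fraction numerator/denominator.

P(hhSSBb) = 1/32

HhSsBb gametes: HSB×1, HSb×1, HsB×1, Hsb×1, hSB×1, hSb×1, hsB×1, hsb×1
HhSsBB gametes: HSB×2, HsB×2, hSB×2, hsB×2
HhSsBb×HhSsBB grid (8·8=64): HHSSBB=2 HHSSBb=2 HHSsBB=4 HHSsBb=4 HHssBB=2 HHssBb=2 HhSSBB=4 HhSSBb=4 HhSsBB=8 HhSsBb=8 HhssBB=4 HhssBb=4 hhSSBB=2 hhSSBb=2 hhSsBB=4 hhSsBb=4 hhssBB=2 hhssBb=2
hhSSBb hits 2/64; gcd=2; 2÷2/64÷2 = 1/32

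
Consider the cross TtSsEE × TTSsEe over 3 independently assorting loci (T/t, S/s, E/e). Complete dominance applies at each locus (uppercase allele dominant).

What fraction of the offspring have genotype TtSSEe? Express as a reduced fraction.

P(TtSSEe) = 1/16

TtSsEE gametes: TSE×2, TsE×2, tSE×2, tsE×2
TTSsEe gametes: TSE×2, TSe×2, TsE×2, Tse×2
TtSsEE×TTSsEe grid (8·8=64): TTSSEE=4 TTSSEe=4 TTSsEE=8 TTSsEe=8 TTssEE=4 TTssEe=4 TtSSEE=4 TtSSEe=4 TtSsEE=8 TtSsEe=8 TtssEE=4 TtssEe=4
TtSSEe hits 4/64; gcd=4; 4÷4/64÷4 = 1/16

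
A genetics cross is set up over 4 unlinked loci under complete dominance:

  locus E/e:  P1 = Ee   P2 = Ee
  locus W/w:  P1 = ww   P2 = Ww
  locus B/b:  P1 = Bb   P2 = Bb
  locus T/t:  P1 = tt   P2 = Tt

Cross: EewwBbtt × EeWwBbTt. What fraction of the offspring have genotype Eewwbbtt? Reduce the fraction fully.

P(Eewwbbtt) = 1/32

EewwBbtt gametes: EwBt×4, Ewbt×4, ewBt×4, ewbt×4
EeWwBbTt gametes: EWBT×1, EWBt×1, EWbT×1, EWbt×1, EwBT×1, EwBt×1, EwbT×1, Ewbt×1, eWBT×1, eWBt×1, eWbT×1, eWbt×1, ewBT×1, ewBt×1, ewbT×1, ewbt×1
EewwBbtt×EeWwBbTt grid (16·16=256): EEWwBBTt=4 EEWwBBtt=4 EEWwBbTt=8 EEWwBbtt=8 EEWwbbTt=4 EEWwbbtt=4 EEwwBBTt=4 EEwwBBtt=4 EEwwBbTt=8 EEwwBbtt=8 EEwwbbTt=4 EEwwbbtt=4 EeWwBBTt=8 EeWwBBtt=8 EeWwBbTt=16 EeWwBbtt=16 EeWwbbTt=8 EeWwbbtt=8 EewwBBTt=8 EewwBBtt=8 EewwBbTt=16 EewwBbtt=16 EewwbbTt=8 Eewwbbtt=8 eeWwBBTt=4 eeWwBBtt=4 eeWwBbTt=8 eeWwBbtt=8 eeWwbbTt=4 eeWwbbtt=4 eewwBBTt=4 eewwBBtt=4 eewwBbTt=8 eewwBbtt=8 eewwbbTt=4 eewwbbtt=4
Eewwbbtt hits 8/256; gcd=8; 8÷8/256÷8 = 1/32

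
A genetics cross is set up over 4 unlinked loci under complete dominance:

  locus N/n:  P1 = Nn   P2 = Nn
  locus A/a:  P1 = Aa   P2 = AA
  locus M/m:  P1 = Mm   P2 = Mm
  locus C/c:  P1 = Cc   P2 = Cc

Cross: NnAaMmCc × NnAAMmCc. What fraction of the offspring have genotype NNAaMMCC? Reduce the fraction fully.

P(NNAaMMCC) = 1/128

NnAaMmCc gametes: NAMC×1, NAMc×1, NAmC×1, NAmc×1, NaMC×1, NaMc×1, NamC×1, Namc×1, nAMC×1, nAMc×1, nAmC×1, nAmc×1, naMC×1, naMc×1, namC×1, namc×1
NnAAMmCc gametes: NAMC×2, NAMc×2, NAmC×2, NAmc×2, nAMC×2, nAMc×2, nAmC×2, nAmc×2
NnAaMmCc×NnAAMmCc grid (16·16=256): NNAAMMCC=2 NNAAMMCc=4 NNAAMMcc=2 NNAAMmCC=4 NNAAMmCc=8 NNAAMmcc=4 NNAAmmCC=2 NNAAmmCc=4 NNAAmmcc=2 NNAaMMCC=2 NNAaMMCc=4 NNAaMMcc=2 NNAaMmCC=4 NNAaMmCc=8 NNAaMmcc=4 NNAammCC=2 NNAammCc=4 NNAammcc=2 NnAAMMCC=4 NnAAMMCc=8 NnAAMMcc=4 NnAAMmCC=8 NnAAMmCc=16 NnAAMmcc=8 NnAAmmCC=4 NnAAmmCc=8 NnAAmmcc=4 NnAaMMCC=4 NnAaMMCc=8 NnAaMMcc=4 NnAaMmCC=8 NnAaMmCc=16 NnAaMmcc=8 NnAammCC=4 NnAammCc=8 NnAammcc=4 nnAAMMCC=2 nnAAMMCc=4 nnAAMMcc=2 nnAAMmCC=4 nnAAMmCc=8 nnAAMmcc=4 nnAAmmCC=2 nnAAmmCc=4 nnAAmmcc=2 nnAaMMCC=2 nnAaMMCc=4 nnAaMMcc=2 nnAaMmCC=4 nnAaMmCc=8 nnAaMmcc=4 nnAammCC=2 nnAammCc=4 nnAammcc=2
NNAaMMCC hits 2/256; gcd=2; 2÷2/256÷2 = 1/128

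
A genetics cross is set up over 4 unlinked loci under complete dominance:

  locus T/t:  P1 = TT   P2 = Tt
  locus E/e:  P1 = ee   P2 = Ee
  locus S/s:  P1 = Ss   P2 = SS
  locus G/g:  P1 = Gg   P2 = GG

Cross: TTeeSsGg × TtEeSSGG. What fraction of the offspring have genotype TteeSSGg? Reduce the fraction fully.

P(TteeSSGg) = 1/16

TTeeSsGg gametes: TeSG×4, TeSg×4, TesG×4, Tesg×4
TtEeSSGG gametes: TESG×4, TeSG×4, tESG×4, teSG×4
TTeeSsGg×TtEeSSGG grid (16·16=256): TTEeSSGG=16 TTEeSSGg=16 TTEeSsGG=16 TTEeSsGg=16 TTeeSSGG=16 TTeeSSGg=16 TTeeSsGG=16 TTeeSsGg=16 TtEeSSGG=16 TtEeSSGg=16 TtEeSsGG=16 TtEeSsGg=16 TteeSSGG=16 TteeSSGg=16 TteeSsGG=16 TteeSsGg=16
TteeSSGg hits 16/256; gcd=16; 16÷16/256÷16 = 1/16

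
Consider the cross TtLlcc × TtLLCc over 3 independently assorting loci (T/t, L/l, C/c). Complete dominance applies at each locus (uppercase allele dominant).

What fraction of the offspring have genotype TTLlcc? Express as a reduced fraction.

TtLlcc gametes: TLc×2, Tlc×2, tLc×2, tlc×2
TtLLCc gametes: TLC×2, TLc×2, tLC×2, tLc×2
TtLlcc×TtLLCc grid (8·8=64): TTLLCc=4 TTLLcc=4 TTLlCc=4 TTLlcc=4 TtLLCc=8 TtLLcc=8 TtLlCc=8 TtLlcc=8 ttLLCc=4 ttLLcc=4 ttLlCc=4 ttLlcc=4
TTLlcc hits 4/64; gcd=4; 4÷4/64÷4 = 1/16

P(TTLlcc) = 1/16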